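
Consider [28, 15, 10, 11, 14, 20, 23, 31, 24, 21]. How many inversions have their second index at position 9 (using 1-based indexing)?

2 such elements

The element at index 9 is 24.
Elements before it: 28, 15, 10, 11, 14, 20, 23, 31
Those larger than 24: 28, 31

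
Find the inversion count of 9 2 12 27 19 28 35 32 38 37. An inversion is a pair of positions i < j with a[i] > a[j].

4 out-of-order pairs

For each element, count later entries that are smaller:
9 → 2 → 1
2 → none → 0
12 → none → 0
27 → 19 → 1
19 → none → 0
28 → none → 0
35 → 32 → 1
32 → none → 0
38 → 37 → 1
37 → none → 0
Sum: 1 + 0 + 0 + 1 + 0 + 0 + 1 + 0 + 1 + 0 = 4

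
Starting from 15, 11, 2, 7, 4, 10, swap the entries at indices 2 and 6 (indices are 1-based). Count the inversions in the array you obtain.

9 inversions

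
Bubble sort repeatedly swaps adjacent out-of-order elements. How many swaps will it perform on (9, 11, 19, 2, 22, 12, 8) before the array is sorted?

10 adjacent swaps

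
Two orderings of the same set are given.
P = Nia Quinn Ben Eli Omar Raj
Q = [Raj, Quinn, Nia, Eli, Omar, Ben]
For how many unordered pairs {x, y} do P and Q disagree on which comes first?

8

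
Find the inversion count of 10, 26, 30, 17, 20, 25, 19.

10

Out-of-order index pairs (0-indexed):
(1,3): 26 > 17
(1,4): 26 > 20
(1,5): 26 > 25
(1,6): 26 > 19
(2,3): 30 > 17
(2,4): 30 > 20
(2,5): 30 > 25
(2,6): 30 > 19
(4,6): 20 > 19
(5,6): 25 > 19
That's 10 pairs.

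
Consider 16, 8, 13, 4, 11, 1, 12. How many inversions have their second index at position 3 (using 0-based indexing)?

The element at index 3 is 4.
Elements before it: 16, 8, 13
Those larger than 4: 16, 8, 13

3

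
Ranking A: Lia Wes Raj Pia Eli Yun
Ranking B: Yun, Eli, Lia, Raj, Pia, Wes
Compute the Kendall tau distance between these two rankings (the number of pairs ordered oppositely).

11 discordant pairs

Assign each item its position (1..6) in the first ordering, then rewrite the second ordering as that position sequence:
positions: Lia→1, Wes→2, Raj→3, Pia→4, Eli→5, Yun→6
second ordering as positions: [6, 5, 1, 3, 4, 2]
Discordant pairs = inversions in this position sequence.
6: 5, 1, 3, 4, 2 → 5
5: 1, 3, 4, 2 → 4
1: 0
3: 2 → 1
4: 2 → 1
2: 0
Total: 5 + 4 + 0 + 1 + 1 + 0 = 11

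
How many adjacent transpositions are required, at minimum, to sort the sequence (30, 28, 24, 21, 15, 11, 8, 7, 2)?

Swaps: 36

Each adjacent swap fixes exactly one inversion, so the minimum swap count equals the number of inversions.
Count inversions — for each element, later elements that are smaller:
30: 28, 24, 21, 15, 11, 8, 7, 2 → 8
28: 24, 21, 15, 11, 8, 7, 2 → 7
24: 21, 15, 11, 8, 7, 2 → 6
21: 15, 11, 8, 7, 2 → 5
15: 11, 8, 7, 2 → 4
11: 8, 7, 2 → 3
8: 7, 2 → 2
7: 2 → 1
2: none → 0
Total inversions: 8 + 7 + 6 + 5 + 4 + 3 + 2 + 1 + 0 = 36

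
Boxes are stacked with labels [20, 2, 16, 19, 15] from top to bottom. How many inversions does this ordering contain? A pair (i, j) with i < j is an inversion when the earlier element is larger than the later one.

For each element, count later entries that are smaller:
20 → 2, 16, 19, 15 → 4
2 → none → 0
16 → 15 → 1
19 → 15 → 1
15 → none → 0
Sum: 4 + 0 + 1 + 1 + 0 = 6

Inversions: 6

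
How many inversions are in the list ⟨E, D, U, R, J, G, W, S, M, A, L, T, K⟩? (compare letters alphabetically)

36

Element-by-element contributions:
E: 2
D: 1
U: 9
R: 6
J: 2
G: 1
W: 6
S: 4
M: 3
A: 0
L: 1
T: 1
K: 0
Sum: 2 + 1 + 9 + 6 + 2 + 1 + 6 + 4 + 3 + 0 + 1 + 1 + 0 = 36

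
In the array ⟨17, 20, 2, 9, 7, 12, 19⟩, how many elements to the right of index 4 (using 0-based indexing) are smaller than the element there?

0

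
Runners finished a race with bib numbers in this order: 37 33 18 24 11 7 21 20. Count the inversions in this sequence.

21

Element-by-element contributions:
37: 7
33: 6
18: 2
24: 4
11: 1
7: 0
21: 1
20: 0
Sum: 7 + 6 + 2 + 4 + 1 + 0 + 1 + 0 = 21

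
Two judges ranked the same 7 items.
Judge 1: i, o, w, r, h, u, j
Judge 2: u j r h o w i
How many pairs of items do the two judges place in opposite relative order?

18

Assign each item its position (1..7) in the first ordering, then rewrite the second ordering as that position sequence:
positions: i→1, o→2, w→3, r→4, h→5, u→6, j→7
second ordering as positions: [6, 7, 4, 5, 2, 3, 1]
Discordant pairs = inversions in this position sequence.
6: 4, 5, 2, 3, 1 → 5
7: 4, 5, 2, 3, 1 → 5
4: 2, 3, 1 → 3
5: 2, 3, 1 → 3
2: 1 → 1
3: 1 → 1
1: 0
Total: 5 + 5 + 3 + 3 + 1 + 1 + 0 = 18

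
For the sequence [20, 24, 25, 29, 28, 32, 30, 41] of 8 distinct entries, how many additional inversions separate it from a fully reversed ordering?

26

Maximum inversions for 8 distinct elements is C(8, 2) = 8·7/2 = 28.
Current inversions — for each element, count later smaller elements:
20: 0
24: 0
25: 0
29: 1
28: 0
32: 1
30: 0
41: 0
Current total: 0 + 0 + 0 + 1 + 0 + 1 + 0 + 0 = 2
Shortfall: 28 − 2 = 26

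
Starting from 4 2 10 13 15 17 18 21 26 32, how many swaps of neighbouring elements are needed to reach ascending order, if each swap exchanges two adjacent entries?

Minimum adjacent swaps = number of inversions (each swap of adjacent out-of-order elements removes one inversion and no swap can remove more).
Count inversions — for each element, later elements that are smaller:
4: 2 → 1
2: none → 0
10: none → 0
13: none → 0
15: none → 0
17: none → 0
18: none → 0
21: none → 0
26: none → 0
32: none → 0
Total inversions: 1 + 0 + 0 + 0 + 0 + 0 + 0 + 0 + 0 + 0 = 1

1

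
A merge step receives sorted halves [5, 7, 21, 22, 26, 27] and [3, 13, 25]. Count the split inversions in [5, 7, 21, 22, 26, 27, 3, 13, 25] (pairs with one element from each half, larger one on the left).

For each element r of the right run, count left-run elements greater than r:
r = 3: 5, 7, 21, 22, 26, 27 → 6
r = 13: 21, 22, 26, 27 → 4
r = 25: 26, 27 → 2
Cross-inversions: 6 + 4 + 2 = 12

12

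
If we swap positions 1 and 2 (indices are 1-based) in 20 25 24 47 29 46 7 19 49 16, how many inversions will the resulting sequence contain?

24 inversions

Positions 1 and 2 hold 20 and 25; after swapping, the array is [25, 20, 24, 47, 29, 46, 7, 19, 49, 16].
For each element, count later entries that are smaller:
25 → 20, 24, 7, 19, 16 → 5
20 → 7, 19, 16 → 3
24 → 7, 19, 16 → 3
47 → 29, 46, 7, 19, 16 → 5
29 → 7, 19, 16 → 3
46 → 7, 19, 16 → 3
7 → none → 0
19 → 16 → 1
49 → 16 → 1
16 → none → 0
Sum: 5 + 3 + 3 + 5 + 3 + 3 + 0 + 1 + 1 + 0 = 24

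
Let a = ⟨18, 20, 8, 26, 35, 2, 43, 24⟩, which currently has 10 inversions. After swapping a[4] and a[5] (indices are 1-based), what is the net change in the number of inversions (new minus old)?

Positions 4 and 5 hold 26 and 35; after swapping, the array is [18, 20, 8, 35, 26, 2, 43, 24].
For each element, count later entries that are smaller:
18: 2
20: 2
8: 1
35: 3
26: 2
2: 0
43: 1
24: 0
Sum: 2 + 2 + 1 + 3 + 2 + 0 + 1 + 0 = 11
Change: 11 − 10 = +1

+1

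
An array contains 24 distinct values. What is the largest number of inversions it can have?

The maximum occurs when the array is in strictly decreasing order: every one of the C(24, 2) pairs is inverted.
C(24, 2) = 24·23/2 = 276

Inversions: 276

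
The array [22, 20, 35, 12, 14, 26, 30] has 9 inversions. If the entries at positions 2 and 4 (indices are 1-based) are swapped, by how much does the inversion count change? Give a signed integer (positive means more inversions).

Positions 2 and 4 hold 20 and 12; after swapping, the array is [22, 12, 35, 20, 14, 26, 30].
Count, for each position, how many later elements it exceeds:
22: 3
12: 0
35: 4
20: 1
14: 0
26: 0
30: 0
Sum: 3 + 0 + 4 + 1 + 0 + 0 + 0 = 8
Change: 8 − 9 = -1

-1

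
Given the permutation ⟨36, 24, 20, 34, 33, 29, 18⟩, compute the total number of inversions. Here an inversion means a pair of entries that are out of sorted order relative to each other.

For each element, count later entries that are smaller:
36 → 24, 20, 34, 33, 29, 18 → 6
24 → 20, 18 → 2
20 → 18 → 1
34 → 33, 29, 18 → 3
33 → 29, 18 → 2
29 → 18 → 1
18 → none → 0
Sum: 6 + 2 + 1 + 3 + 2 + 1 + 0 = 15

15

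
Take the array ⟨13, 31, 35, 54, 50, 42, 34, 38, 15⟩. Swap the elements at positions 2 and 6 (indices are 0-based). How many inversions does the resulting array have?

There are 16 inversions.

Positions 2 and 6 hold 35 and 34; after swapping, the array is [13, 31, 34, 54, 50, 42, 35, 38, 15].
Sweep left to right; for each value list the smaller values that follow it:
13 → none → 0
31 → 15 → 1
34 → 15 → 1
54 → 50, 42, 35, 38, 15 → 5
50 → 42, 35, 38, 15 → 4
42 → 35, 38, 15 → 3
35 → 15 → 1
38 → 15 → 1
15 → none → 0
Sum: 0 + 1 + 1 + 5 + 4 + 3 + 1 + 1 + 0 = 16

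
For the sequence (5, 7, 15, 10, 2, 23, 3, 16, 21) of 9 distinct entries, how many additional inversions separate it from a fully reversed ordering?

24 inversions short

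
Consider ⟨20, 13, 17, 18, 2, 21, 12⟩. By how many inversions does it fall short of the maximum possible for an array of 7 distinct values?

Maximum inversions for 7 distinct elements is C(7, 2) = 7·6/2 = 21.
Current inversions — for each element, count later smaller elements:
20: 5
13: 2
17: 2
18: 2
2: 0
21: 1
12: 0
Current total: 5 + 2 + 2 + 2 + 0 + 1 + 0 = 12
Shortfall: 21 − 12 = 9

9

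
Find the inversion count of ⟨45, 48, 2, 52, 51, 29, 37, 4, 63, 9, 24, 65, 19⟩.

There are 40 out-of-order pairs.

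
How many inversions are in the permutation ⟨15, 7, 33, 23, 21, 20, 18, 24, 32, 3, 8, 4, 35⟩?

For each element, count later entries that are smaller:
15: 4
7: 2
33: 9
23: 6
21: 5
20: 4
18: 3
24: 3
32: 3
3: 0
8: 1
4: 0
35: 0
Sum: 4 + 2 + 9 + 6 + 5 + 4 + 3 + 3 + 3 + 0 + 1 + 0 + 0 = 40

40 inversions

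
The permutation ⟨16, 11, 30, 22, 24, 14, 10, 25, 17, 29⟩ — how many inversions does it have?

Element-by-element contributions:
16 → 11, 14, 10 → 3
11 → 10 → 1
30 → 22, 24, 14, 10, 25, 17, 29 → 7
22 → 14, 10, 17 → 3
24 → 14, 10, 17 → 3
14 → 10 → 1
10 → none → 0
25 → 17 → 1
17 → none → 0
29 → none → 0
Sum: 3 + 1 + 7 + 3 + 3 + 1 + 0 + 1 + 0 + 0 = 19

19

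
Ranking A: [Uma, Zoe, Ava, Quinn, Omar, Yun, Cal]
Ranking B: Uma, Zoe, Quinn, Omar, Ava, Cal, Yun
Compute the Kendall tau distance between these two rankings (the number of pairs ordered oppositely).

3 discordant pairs

Assign each item its position (1..7) in the first ordering, then rewrite the second ordering as that position sequence:
positions: Uma→1, Zoe→2, Ava→3, Quinn→4, Omar→5, Yun→6, Cal→7
second ordering as positions: [1, 2, 4, 5, 3, 7, 6]
Discordant pairs = inversions in this position sequence.
1: 0
2: 0
4: 3 → 1
5: 3 → 1
3: 0
7: 6 → 1
6: 0
Total: 0 + 0 + 1 + 1 + 0 + 1 + 0 = 3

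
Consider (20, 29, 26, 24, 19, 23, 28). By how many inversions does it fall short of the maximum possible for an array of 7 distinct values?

10

Maximum inversions for 7 distinct elements is C(7, 2) = 7·6/2 = 21.
Current inversions — for each element, count later smaller elements:
20: 1
29: 5
26: 3
24: 2
19: 0
23: 0
28: 0
Current total: 1 + 5 + 3 + 2 + 0 + 0 + 0 = 11
Shortfall: 21 − 11 = 10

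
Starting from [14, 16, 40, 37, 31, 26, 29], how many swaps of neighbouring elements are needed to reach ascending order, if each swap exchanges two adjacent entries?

Minimum adjacent swaps = number of inversions (each swap of adjacent out-of-order elements removes one inversion and no swap can remove more).
Count inversions — for each element, later elements that are smaller:
14: none → 0
16: none → 0
40: 37, 31, 26, 29 → 4
37: 31, 26, 29 → 3
31: 26, 29 → 2
26: none → 0
29: none → 0
Total inversions: 0 + 0 + 4 + 3 + 2 + 0 + 0 = 9

9 adjacent swaps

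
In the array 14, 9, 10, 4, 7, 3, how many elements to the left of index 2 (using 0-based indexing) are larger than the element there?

1

The element at index 2 is 10.
Elements before it: 14, 9
Those larger than 10: 14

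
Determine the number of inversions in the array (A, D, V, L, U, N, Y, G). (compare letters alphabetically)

9 out-of-order pairs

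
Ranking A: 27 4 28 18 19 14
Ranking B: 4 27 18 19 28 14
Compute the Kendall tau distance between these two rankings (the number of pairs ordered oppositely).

3 discordant pairs

Assign each item its position (1..6) in the first ordering, then rewrite the second ordering as that position sequence:
positions: 27→1, 4→2, 28→3, 18→4, 19→5, 14→6
second ordering as positions: [2, 1, 4, 5, 3, 6]
Discordant pairs = inversions in this position sequence.
2: 1 → 1
1: 0
4: 3 → 1
5: 3 → 1
3: 0
6: 0
Total: 1 + 0 + 1 + 1 + 0 + 0 = 3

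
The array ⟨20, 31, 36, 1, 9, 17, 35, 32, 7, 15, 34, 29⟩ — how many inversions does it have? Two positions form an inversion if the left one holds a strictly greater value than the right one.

Inversions: 32

For each element, count later entries that are smaller:
20 → 1, 9, 17, 7, 15 → 5
31 → 1, 9, 17, 7, 15, 29 → 6
36 → 1, 9, 17, 35, 32, 7, 15, 34, 29 → 9
1 → none → 0
9 → 7 → 1
17 → 7, 15 → 2
35 → 32, 7, 15, 34, 29 → 5
32 → 7, 15, 29 → 3
7 → none → 0
15 → none → 0
34 → 29 → 1
29 → none → 0
Sum: 5 + 6 + 9 + 0 + 1 + 2 + 5 + 3 + 0 + 0 + 1 + 0 = 32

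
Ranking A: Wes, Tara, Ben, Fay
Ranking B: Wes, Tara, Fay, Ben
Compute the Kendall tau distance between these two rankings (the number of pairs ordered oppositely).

1

Assign each item its position (1..4) in the first ordering, then rewrite the second ordering as that position sequence:
positions: Wes→1, Tara→2, Ben→3, Fay→4
second ordering as positions: [1, 2, 4, 3]
Discordant pairs = inversions in this position sequence.
1: 0
2: 0
4: 3 → 1
3: 0
Total: 0 + 0 + 1 + 0 = 1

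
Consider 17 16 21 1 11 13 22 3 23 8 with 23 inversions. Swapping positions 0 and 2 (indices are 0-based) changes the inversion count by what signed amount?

Positions 0 and 2 hold 17 and 21; after swapping, the array is [21, 16, 17, 1, 11, 13, 22, 3, 23, 8].
Element-by-element contributions:
21 → 16, 17, 1, 11, 13, 3, 8 → 7
16 → 1, 11, 13, 3, 8 → 5
17 → 1, 11, 13, 3, 8 → 5
1 → none → 0
11 → 3, 8 → 2
13 → 3, 8 → 2
22 → 3, 8 → 2
3 → none → 0
23 → 8 → 1
8 → none → 0
Sum: 7 + 5 + 5 + 0 + 2 + 2 + 2 + 0 + 1 + 0 = 24
Change: 24 − 23 = +1

+1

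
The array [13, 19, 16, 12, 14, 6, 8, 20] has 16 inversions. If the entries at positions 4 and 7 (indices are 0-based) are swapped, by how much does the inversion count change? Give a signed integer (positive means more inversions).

+1

Positions 4 and 7 hold 14 and 20; after swapping, the array is [13, 19, 16, 12, 20, 6, 8, 14].
Sweep left to right; for each value list the smaller values that follow it:
13 → 12, 6, 8 → 3
19 → 16, 12, 6, 8, 14 → 5
16 → 12, 6, 8, 14 → 4
12 → 6, 8 → 2
20 → 6, 8, 14 → 3
6 → none → 0
8 → none → 0
14 → none → 0
Sum: 3 + 5 + 4 + 2 + 3 + 0 + 0 + 0 = 17
Change: 17 − 16 = +1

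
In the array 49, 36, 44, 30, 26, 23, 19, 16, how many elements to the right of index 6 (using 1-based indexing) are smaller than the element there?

The element at index 6 is 23.
Elements after it: 19, 16
Those smaller than 23: 19, 16

2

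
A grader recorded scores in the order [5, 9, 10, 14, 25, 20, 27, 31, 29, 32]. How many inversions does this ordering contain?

Sweep left to right; for each value list the smaller values that follow it:
5 → none → 0
9 → none → 0
10 → none → 0
14 → none → 0
25 → 20 → 1
20 → none → 0
27 → none → 0
31 → 29 → 1
29 → none → 0
32 → none → 0
Sum: 0 + 0 + 0 + 0 + 1 + 0 + 0 + 1 + 0 + 0 = 2

Inversions: 2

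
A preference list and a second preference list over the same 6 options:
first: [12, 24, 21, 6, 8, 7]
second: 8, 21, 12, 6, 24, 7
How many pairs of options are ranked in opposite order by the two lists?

Assign each item its position (1..6) in the first ordering, then rewrite the second ordering as that position sequence:
positions: 12→1, 24→2, 21→3, 6→4, 8→5, 7→6
second ordering as positions: [5, 3, 1, 4, 2, 6]
Discordant pairs = inversions in this position sequence.
5: 3, 1, 4, 2 → 4
3: 1, 2 → 2
1: 0
4: 2 → 1
2: 0
6: 0
Total: 4 + 2 + 0 + 1 + 0 + 0 = 7

7 pairs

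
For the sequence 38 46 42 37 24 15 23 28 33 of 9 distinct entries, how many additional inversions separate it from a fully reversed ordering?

10

Maximum inversions for 9 distinct elements is C(9, 2) = 9·8/2 = 36.
Current inversions — for each element, count later smaller elements:
38: 6
46: 7
42: 6
37: 5
24: 2
15: 0
23: 0
28: 0
33: 0
Current total: 6 + 7 + 6 + 5 + 2 + 0 + 0 + 0 + 0 = 26
Shortfall: 36 − 26 = 10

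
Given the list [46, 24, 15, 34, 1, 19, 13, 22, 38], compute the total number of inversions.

Count, for each position, how many later elements it exceeds:
46: 8
24: 5
15: 2
34: 4
1: 0
19: 1
13: 0
22: 0
38: 0
Sum: 8 + 5 + 2 + 4 + 0 + 1 + 0 + 0 + 0 = 20

20 inversions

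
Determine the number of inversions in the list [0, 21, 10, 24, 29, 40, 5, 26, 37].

Inversions: 9

Count, for each position, how many later elements it exceeds:
0: 0
21: 2
10: 1
24: 1
29: 2
40: 3
5: 0
26: 0
37: 0
Sum: 0 + 2 + 1 + 1 + 2 + 3 + 0 + 0 + 0 = 9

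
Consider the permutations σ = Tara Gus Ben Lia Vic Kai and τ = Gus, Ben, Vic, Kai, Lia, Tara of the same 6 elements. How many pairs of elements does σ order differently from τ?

7 discordant pairs

Assign each item its position (1..6) in the first ordering, then rewrite the second ordering as that position sequence:
positions: Tara→1, Gus→2, Ben→3, Lia→4, Vic→5, Kai→6
second ordering as positions: [2, 3, 5, 6, 4, 1]
Discordant pairs = inversions in this position sequence.
2: 1 → 1
3: 1 → 1
5: 4, 1 → 2
6: 4, 1 → 2
4: 1 → 1
1: 0
Total: 1 + 1 + 2 + 2 + 1 + 0 = 7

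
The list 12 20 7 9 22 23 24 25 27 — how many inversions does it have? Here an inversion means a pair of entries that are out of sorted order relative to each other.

4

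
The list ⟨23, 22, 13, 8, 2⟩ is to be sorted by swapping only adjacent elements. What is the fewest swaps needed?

There are 10 swaps.

The minimum number of adjacent swaps to sort an array equals its inversion count, since every such swap removes exactly one inversion.
Count inversions — for each element, later elements that are smaller:
23: 22, 13, 8, 2 → 4
22: 13, 8, 2 → 3
13: 8, 2 → 2
8: 2 → 1
2: none → 0
Total inversions: 4 + 3 + 2 + 1 + 0 = 10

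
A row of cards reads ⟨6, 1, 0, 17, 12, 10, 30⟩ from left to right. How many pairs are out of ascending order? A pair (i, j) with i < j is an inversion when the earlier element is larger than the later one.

Element-by-element contributions:
6: 2
1: 1
0: 0
17: 2
12: 1
10: 0
30: 0
Sum: 2 + 1 + 0 + 2 + 1 + 0 + 0 = 6

6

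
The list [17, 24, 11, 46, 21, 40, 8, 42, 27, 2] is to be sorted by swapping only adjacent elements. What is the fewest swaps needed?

24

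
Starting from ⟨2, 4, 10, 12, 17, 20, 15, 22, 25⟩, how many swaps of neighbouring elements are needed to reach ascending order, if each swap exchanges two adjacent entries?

2

Minimum adjacent swaps = number of inversions (each swap of adjacent out-of-order elements removes one inversion and no swap can remove more).
Count inversions — for each element, later elements that are smaller:
2: none → 0
4: none → 0
10: none → 0
12: none → 0
17: 15 → 1
20: 15 → 1
15: none → 0
22: none → 0
25: none → 0
Total inversions: 0 + 0 + 0 + 0 + 1 + 1 + 0 + 0 + 0 = 2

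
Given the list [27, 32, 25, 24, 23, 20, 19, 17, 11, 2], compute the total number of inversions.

44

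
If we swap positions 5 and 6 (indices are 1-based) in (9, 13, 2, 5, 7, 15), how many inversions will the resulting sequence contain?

Positions 5 and 6 hold 7 and 15; after swapping, the array is [9, 13, 2, 5, 15, 7].
For each element, count later entries that are smaller:
9 → 2, 5, 7 → 3
13 → 2, 5, 7 → 3
2 → none → 0
5 → none → 0
15 → 7 → 1
7 → none → 0
Sum: 3 + 3 + 0 + 0 + 1 + 0 = 7

Inversions: 7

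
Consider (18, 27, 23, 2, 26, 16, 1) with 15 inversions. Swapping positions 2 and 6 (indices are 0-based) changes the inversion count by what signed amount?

Positions 2 and 6 hold 23 and 1; after swapping, the array is [18, 27, 1, 2, 26, 16, 23].
Element-by-element contributions:
18: 3
27: 5
1: 0
2: 0
26: 2
16: 0
23: 0
Sum: 3 + 5 + 0 + 0 + 2 + 0 + 0 = 10
Change: 10 − 15 = -5

-5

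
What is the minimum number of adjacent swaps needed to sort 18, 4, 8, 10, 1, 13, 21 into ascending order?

Minimum adjacent swaps = number of inversions (each swap of adjacent out-of-order elements removes one inversion and no swap can remove more).
Count inversions — for each element, later elements that are smaller:
18: 4, 8, 10, 1, 13 → 5
4: 1 → 1
8: 1 → 1
10: 1 → 1
1: none → 0
13: none → 0
21: none → 0
Total inversions: 5 + 1 + 1 + 1 + 0 + 0 + 0 = 8

There are 8 adjacent swaps.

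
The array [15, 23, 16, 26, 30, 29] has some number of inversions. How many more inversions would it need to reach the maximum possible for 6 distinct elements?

Maximum inversions for 6 distinct elements is C(6, 2) = 6·5/2 = 15.
Current inversions — for each element, count later smaller elements:
15: 0
23: 1
16: 0
26: 0
30: 1
29: 0
Current total: 0 + 1 + 0 + 0 + 1 + 0 = 2
Shortfall: 15 − 2 = 13

13 inversions short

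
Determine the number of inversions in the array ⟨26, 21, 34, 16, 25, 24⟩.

9 inversions

For each element, count later entries that are smaller:
26 → 21, 16, 25, 24 → 4
21 → 16 → 1
34 → 16, 25, 24 → 3
16 → none → 0
25 → 24 → 1
24 → none → 0
Sum: 4 + 1 + 3 + 0 + 1 + 0 = 9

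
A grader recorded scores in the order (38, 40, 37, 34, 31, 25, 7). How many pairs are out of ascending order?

For each element, count later entries that are smaller:
38: 5
40: 5
37: 4
34: 3
31: 2
25: 1
7: 0
Sum: 5 + 5 + 4 + 3 + 2 + 1 + 0 = 20

20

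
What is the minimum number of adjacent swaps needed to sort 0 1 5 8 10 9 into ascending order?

There is 1 adjacent swap.

Each adjacent swap fixes exactly one inversion, so the minimum swap count equals the number of inversions.
Count inversions — for each element, later elements that are smaller:
0: none → 0
1: none → 0
5: none → 0
8: none → 0
10: 9 → 1
9: none → 0
Total inversions: 0 + 0 + 0 + 0 + 1 + 0 = 1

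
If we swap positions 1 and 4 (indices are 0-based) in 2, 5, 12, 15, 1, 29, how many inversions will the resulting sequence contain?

3

Positions 1 and 4 hold 5 and 1; after swapping, the array is [2, 1, 12, 15, 5, 29].
Element-by-element contributions:
2 → 1 → 1
1 → none → 0
12 → 5 → 1
15 → 5 → 1
5 → none → 0
29 → none → 0
Sum: 1 + 0 + 1 + 1 + 0 + 0 = 3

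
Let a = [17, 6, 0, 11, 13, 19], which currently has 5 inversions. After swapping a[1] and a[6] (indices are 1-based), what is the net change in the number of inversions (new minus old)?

+1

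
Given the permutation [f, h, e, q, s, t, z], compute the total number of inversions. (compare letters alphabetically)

Out-of-order pairs: 2

Sweep left to right; for each value list the smaller values that follow it:
f → e → 1
h → e → 1
e → none → 0
q → none → 0
s → none → 0
t → none → 0
z → none → 0
Sum: 1 + 1 + 0 + 0 + 0 + 0 + 0 = 2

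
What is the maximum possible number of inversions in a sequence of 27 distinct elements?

Inversions: 351

The maximum occurs when the array is in strictly decreasing order: every one of the C(27, 2) pairs is inverted.
C(27, 2) = 27·26/2 = 351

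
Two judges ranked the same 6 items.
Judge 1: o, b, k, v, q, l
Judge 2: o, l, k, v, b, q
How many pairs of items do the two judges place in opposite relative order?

Assign each item its position (1..6) in the first ordering, then rewrite the second ordering as that position sequence:
positions: o→1, b→2, k→3, v→4, q→5, l→6
second ordering as positions: [1, 6, 3, 4, 2, 5]
Discordant pairs = inversions in this position sequence.
1: 0
6: 3, 4, 2, 5 → 4
3: 2 → 1
4: 2 → 1
2: 0
5: 0
Total: 0 + 4 + 1 + 1 + 0 + 0 = 6

6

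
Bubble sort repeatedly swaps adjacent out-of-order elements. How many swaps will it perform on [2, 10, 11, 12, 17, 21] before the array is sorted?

0 swaps

Each adjacent swap fixes exactly one inversion, so the minimum swap count equals the number of inversions.
Count inversions — for each element, later elements that are smaller:
2: none → 0
10: none → 0
11: none → 0
12: none → 0
17: none → 0
21: none → 0
Total inversions: 0 + 0 + 0 + 0 + 0 + 0 = 0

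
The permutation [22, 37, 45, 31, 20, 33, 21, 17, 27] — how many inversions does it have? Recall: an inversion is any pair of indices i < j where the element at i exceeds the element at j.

For each element, count later entries that are smaller:
22: 3
37: 6
45: 6
31: 4
20: 1
33: 3
21: 1
17: 0
27: 0
Sum: 3 + 6 + 6 + 4 + 1 + 3 + 1 + 0 + 0 = 24

24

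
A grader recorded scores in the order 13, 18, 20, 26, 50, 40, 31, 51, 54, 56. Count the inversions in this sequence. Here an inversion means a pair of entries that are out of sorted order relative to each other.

3 inversions

For each element, count later entries that are smaller:
13: 0
18: 0
20: 0
26: 0
50: 2
40: 1
31: 0
51: 0
54: 0
56: 0
Sum: 0 + 0 + 0 + 0 + 2 + 1 + 0 + 0 + 0 + 0 = 3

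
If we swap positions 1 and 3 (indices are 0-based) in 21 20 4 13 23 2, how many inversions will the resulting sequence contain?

9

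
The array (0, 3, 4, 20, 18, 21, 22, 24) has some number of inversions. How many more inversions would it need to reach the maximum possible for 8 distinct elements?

27 inversions short

Maximum inversions for 8 distinct elements is C(8, 2) = 8·7/2 = 28.
Current inversions — for each element, count later smaller elements:
0: 0
3: 0
4: 0
20: 1
18: 0
21: 0
22: 0
24: 0
Current total: 0 + 0 + 0 + 1 + 0 + 0 + 0 + 0 = 1
Shortfall: 28 − 1 = 27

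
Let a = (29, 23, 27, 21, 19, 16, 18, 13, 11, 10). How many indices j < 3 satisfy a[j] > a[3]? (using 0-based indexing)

The element at index 3 is 21.
Elements before it: 29, 23, 27
Those larger than 21: 29, 23, 27

3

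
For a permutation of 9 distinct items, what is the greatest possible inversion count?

A reversed (strictly descending) arrangement makes every pair an inversion, giving C(9, 2) inversions.
C(9, 2) = 9·8/2 = 36

Inversions: 36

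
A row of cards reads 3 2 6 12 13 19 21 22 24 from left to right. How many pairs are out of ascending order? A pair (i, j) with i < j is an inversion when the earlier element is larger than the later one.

Element-by-element contributions:
3: 1
2: 0
6: 0
12: 0
13: 0
19: 0
21: 0
22: 0
24: 0
Sum: 1 + 0 + 0 + 0 + 0 + 0 + 0 + 0 + 0 = 1

Out-of-order pairs: 1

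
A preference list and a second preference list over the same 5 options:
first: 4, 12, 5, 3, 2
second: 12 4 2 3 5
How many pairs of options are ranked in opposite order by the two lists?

Assign each item its position (1..5) in the first ordering, then rewrite the second ordering as that position sequence:
positions: 4→1, 12→2, 5→3, 3→4, 2→5
second ordering as positions: [2, 1, 5, 4, 3]
Discordant pairs = inversions in this position sequence.
2: 1 → 1
1: 0
5: 4, 3 → 2
4: 3 → 1
3: 0
Total: 1 + 0 + 2 + 1 + 0 = 4

4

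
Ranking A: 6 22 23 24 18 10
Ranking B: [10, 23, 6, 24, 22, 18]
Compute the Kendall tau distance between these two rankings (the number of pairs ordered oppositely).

8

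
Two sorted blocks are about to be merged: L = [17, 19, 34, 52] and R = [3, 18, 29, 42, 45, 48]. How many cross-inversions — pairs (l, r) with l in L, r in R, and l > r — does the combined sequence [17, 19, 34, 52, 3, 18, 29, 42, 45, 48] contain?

12 cross-inversions

Take each right-half value and tally the left-half values above it:
r = 3: 17, 19, 34, 52 → 4
r = 18: 19, 34, 52 → 3
r = 29: 34, 52 → 2
r = 42: 52 → 1
r = 45: 52 → 1
r = 48: 52 → 1
Cross-inversions: 4 + 3 + 2 + 1 + 1 + 1 = 12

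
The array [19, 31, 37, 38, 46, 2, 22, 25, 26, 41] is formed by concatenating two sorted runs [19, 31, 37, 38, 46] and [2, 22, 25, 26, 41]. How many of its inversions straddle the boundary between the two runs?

18

Count, for every r in R, how many entries of L exceed r:
r = 2: 19, 31, 37, 38, 46 → 5
r = 22: 31, 37, 38, 46 → 4
r = 25: 31, 37, 38, 46 → 4
r = 26: 31, 37, 38, 46 → 4
r = 41: 46 → 1
Cross-inversions: 5 + 4 + 4 + 4 + 1 = 18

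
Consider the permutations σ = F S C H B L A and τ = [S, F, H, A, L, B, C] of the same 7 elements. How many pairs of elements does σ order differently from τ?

Assign each item its position (1..7) in the first ordering, then rewrite the second ordering as that position sequence:
positions: F→1, S→2, C→3, H→4, B→5, L→6, A→7
second ordering as positions: [2, 1, 4, 7, 6, 5, 3]
Discordant pairs = inversions in this position sequence.
2: 1 → 1
1: 0
4: 3 → 1
7: 6, 5, 3 → 3
6: 5, 3 → 2
5: 3 → 1
3: 0
Total: 1 + 0 + 1 + 3 + 2 + 1 + 0 = 8

8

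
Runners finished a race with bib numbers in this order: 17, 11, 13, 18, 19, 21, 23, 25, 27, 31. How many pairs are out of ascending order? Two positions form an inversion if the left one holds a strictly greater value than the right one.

Sweep left to right; for each value list the smaller values that follow it:
17: 2
11: 0
13: 0
18: 0
19: 0
21: 0
23: 0
25: 0
27: 0
31: 0
Sum: 2 + 0 + 0 + 0 + 0 + 0 + 0 + 0 + 0 + 0 = 2

2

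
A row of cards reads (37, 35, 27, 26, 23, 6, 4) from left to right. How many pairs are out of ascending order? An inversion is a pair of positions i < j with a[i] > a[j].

For each element, count later entries that are smaller:
37 → 35, 27, 26, 23, 6, 4 → 6
35 → 27, 26, 23, 6, 4 → 5
27 → 26, 23, 6, 4 → 4
26 → 23, 6, 4 → 3
23 → 6, 4 → 2
6 → 4 → 1
4 → none → 0
Sum: 6 + 5 + 4 + 3 + 2 + 1 + 0 = 21

21 inversions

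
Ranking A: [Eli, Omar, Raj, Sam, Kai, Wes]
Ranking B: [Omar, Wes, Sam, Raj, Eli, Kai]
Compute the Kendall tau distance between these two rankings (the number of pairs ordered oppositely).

Assign each item its position (1..6) in the first ordering, then rewrite the second ordering as that position sequence:
positions: Eli→1, Omar→2, Raj→3, Sam→4, Kai→5, Wes→6
second ordering as positions: [2, 6, 4, 3, 1, 5]
Discordant pairs = inversions in this position sequence.
2: 1 → 1
6: 4, 3, 1, 5 → 4
4: 3, 1 → 2
3: 1 → 1
1: 0
5: 0
Total: 1 + 4 + 2 + 1 + 0 + 0 = 8

8 discordant pairs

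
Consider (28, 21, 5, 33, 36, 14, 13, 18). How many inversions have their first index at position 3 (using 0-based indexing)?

3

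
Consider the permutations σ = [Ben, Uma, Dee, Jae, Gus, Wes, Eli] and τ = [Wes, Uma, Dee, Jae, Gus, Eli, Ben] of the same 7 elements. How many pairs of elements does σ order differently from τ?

Assign each item its position (1..7) in the first ordering, then rewrite the second ordering as that position sequence:
positions: Ben→1, Uma→2, Dee→3, Jae→4, Gus→5, Wes→6, Eli→7
second ordering as positions: [6, 2, 3, 4, 5, 7, 1]
Discordant pairs = inversions in this position sequence.
6: 2, 3, 4, 5, 1 → 5
2: 1 → 1
3: 1 → 1
4: 1 → 1
5: 1 → 1
7: 1 → 1
1: 0
Total: 5 + 1 + 1 + 1 + 1 + 1 + 0 = 10

10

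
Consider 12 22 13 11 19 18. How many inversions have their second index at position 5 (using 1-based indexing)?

The element at index 5 is 19.
Elements before it: 12, 22, 13, 11
Those larger than 19: 22

1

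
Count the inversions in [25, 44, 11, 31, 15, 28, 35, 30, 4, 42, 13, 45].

Count, for each position, how many later elements it exceeds:
25 → 11, 15, 4, 13 → 4
44 → 11, 31, 15, 28, 35, 30, 4, 42, 13 → 9
11 → 4 → 1
31 → 15, 28, 30, 4, 13 → 5
15 → 4, 13 → 2
28 → 4, 13 → 2
35 → 30, 4, 13 → 3
30 → 4, 13 → 2
4 → none → 0
42 → 13 → 1
13 → none → 0
45 → none → 0
Sum: 4 + 9 + 1 + 5 + 2 + 2 + 3 + 2 + 0 + 1 + 0 + 0 = 29

29 out-of-order pairs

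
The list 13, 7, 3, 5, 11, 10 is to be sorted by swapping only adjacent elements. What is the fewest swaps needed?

Each adjacent swap fixes exactly one inversion, so the minimum swap count equals the number of inversions.
Count inversions — for each element, later elements that are smaller:
13: 7, 3, 5, 11, 10 → 5
7: 3, 5 → 2
3: none → 0
5: none → 0
11: 10 → 1
10: none → 0
Total inversions: 5 + 2 + 0 + 0 + 1 + 0 = 8

8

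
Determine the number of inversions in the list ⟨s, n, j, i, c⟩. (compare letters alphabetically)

10

Listing every pair i<j with a[i]>a[j] (using 0-based positions):
(0,1): s > n
(0,2): s > j
(0,3): s > i
(0,4): s > c
(1,2): n > j
(1,3): n > i
(1,4): n > c
(2,3): j > i
(2,4): j > c
(3,4): i > c
That's 10 pairs.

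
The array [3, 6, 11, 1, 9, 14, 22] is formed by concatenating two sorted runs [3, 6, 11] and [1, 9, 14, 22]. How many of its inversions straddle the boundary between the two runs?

Split inversions: 4

For each element r of the right run, count left-run elements greater than r:
r = 1: 3, 6, 11 → 3
r = 9: 11 → 1
r = 14: none → 0
r = 22: none → 0
Cross-inversions: 3 + 1 + 0 + 0 = 4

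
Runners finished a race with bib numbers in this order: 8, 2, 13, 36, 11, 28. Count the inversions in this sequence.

4 inversions

Inversion pairs (indices are 0-based):
(0,1): 8 > 2
(2,4): 13 > 11
(3,4): 36 > 11
(3,5): 36 > 28
That's 4 pairs.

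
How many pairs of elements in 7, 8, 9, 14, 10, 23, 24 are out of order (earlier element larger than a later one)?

1 out-of-order pair

Element-by-element contributions:
7 → none → 0
8 → none → 0
9 → none → 0
14 → 10 → 1
10 → none → 0
23 → none → 0
24 → none → 0
Sum: 0 + 0 + 0 + 1 + 0 + 0 + 0 = 1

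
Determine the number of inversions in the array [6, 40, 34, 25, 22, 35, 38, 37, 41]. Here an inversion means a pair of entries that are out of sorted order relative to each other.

10

Sweep left to right; for each value list the smaller values that follow it:
6: 0
40: 6
34: 2
25: 1
22: 0
35: 0
38: 1
37: 0
41: 0
Sum: 0 + 6 + 2 + 1 + 0 + 0 + 1 + 0 + 0 = 10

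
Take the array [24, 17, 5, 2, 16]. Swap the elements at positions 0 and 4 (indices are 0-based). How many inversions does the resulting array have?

5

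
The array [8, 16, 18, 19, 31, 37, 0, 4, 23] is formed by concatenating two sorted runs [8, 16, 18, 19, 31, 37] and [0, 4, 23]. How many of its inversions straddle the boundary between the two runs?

14 split inversions

Count, for every r in R, how many entries of L exceed r:
r = 0: 8, 16, 18, 19, 31, 37 → 6
r = 4: 8, 16, 18, 19, 31, 37 → 6
r = 23: 31, 37 → 2
Cross-inversions: 6 + 6 + 2 = 14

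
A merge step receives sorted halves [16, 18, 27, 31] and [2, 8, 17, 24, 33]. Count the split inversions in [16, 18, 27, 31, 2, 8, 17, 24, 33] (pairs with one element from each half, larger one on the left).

13

Count, for every r in R, how many entries of L exceed r:
r = 2: 16, 18, 27, 31 → 4
r = 8: 16, 18, 27, 31 → 4
r = 17: 18, 27, 31 → 3
r = 24: 27, 31 → 2
r = 33: none → 0
Cross-inversions: 4 + 4 + 3 + 2 + 0 = 13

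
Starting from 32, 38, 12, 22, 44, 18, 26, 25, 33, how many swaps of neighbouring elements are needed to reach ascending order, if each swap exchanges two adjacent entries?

17 swaps

Each adjacent swap fixes exactly one inversion, so the minimum swap count equals the number of inversions.
Count inversions — for each element, later elements that are smaller:
32: 12, 22, 18, 26, 25 → 5
38: 12, 22, 18, 26, 25, 33 → 6
12: none → 0
22: 18 → 1
44: 18, 26, 25, 33 → 4
18: none → 0
26: 25 → 1
25: none → 0
33: none → 0
Total inversions: 5 + 6 + 0 + 1 + 4 + 0 + 1 + 0 + 0 = 17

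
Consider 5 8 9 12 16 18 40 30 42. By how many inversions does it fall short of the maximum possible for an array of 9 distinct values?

35 inversions short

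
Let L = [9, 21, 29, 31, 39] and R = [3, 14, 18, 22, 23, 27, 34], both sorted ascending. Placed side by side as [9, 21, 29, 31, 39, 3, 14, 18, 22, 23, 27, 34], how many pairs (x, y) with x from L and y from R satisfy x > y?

Count, for every r in R, how many entries of L exceed r:
r = 3: 9, 21, 29, 31, 39 → 5
r = 14: 21, 29, 31, 39 → 4
r = 18: 21, 29, 31, 39 → 4
r = 22: 29, 31, 39 → 3
r = 23: 29, 31, 39 → 3
r = 27: 29, 31, 39 → 3
r = 34: 39 → 1
Cross-inversions: 5 + 4 + 4 + 3 + 3 + 3 + 1 = 23

23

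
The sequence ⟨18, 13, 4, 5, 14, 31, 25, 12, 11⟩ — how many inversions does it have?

There are 18 out-of-order pairs.

For each element, count later entries that are smaller:
18 → 13, 4, 5, 14, 12, 11 → 6
13 → 4, 5, 12, 11 → 4
4 → none → 0
5 → none → 0
14 → 12, 11 → 2
31 → 25, 12, 11 → 3
25 → 12, 11 → 2
12 → 11 → 1
11 → none → 0
Sum: 6 + 4 + 0 + 0 + 2 + 3 + 2 + 1 + 0 = 18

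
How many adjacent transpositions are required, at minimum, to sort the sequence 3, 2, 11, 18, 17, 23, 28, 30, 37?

2 swaps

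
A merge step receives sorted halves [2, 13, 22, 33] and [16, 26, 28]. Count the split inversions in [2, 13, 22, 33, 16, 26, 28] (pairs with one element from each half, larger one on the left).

4

Count, for every r in R, how many entries of L exceed r:
r = 16: 22, 33 → 2
r = 26: 33 → 1
r = 28: 33 → 1
Cross-inversions: 2 + 1 + 1 = 4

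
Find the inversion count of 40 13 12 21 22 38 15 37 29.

Count, for each position, how many later elements it exceeds:
40 → 13, 12, 21, 22, 38, 15, 37, 29 → 8
13 → 12 → 1
12 → none → 0
21 → 15 → 1
22 → 15 → 1
38 → 15, 37, 29 → 3
15 → none → 0
37 → 29 → 1
29 → none → 0
Sum: 8 + 1 + 0 + 1 + 1 + 3 + 0 + 1 + 0 = 15

Inversions: 15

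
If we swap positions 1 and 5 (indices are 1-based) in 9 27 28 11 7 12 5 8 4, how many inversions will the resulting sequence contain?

Positions 1 and 5 hold 9 and 7; after swapping, the array is [7, 27, 28, 11, 9, 12, 5, 8, 4].
For each element, count later entries that are smaller:
7 → 5, 4 → 2
27 → 11, 9, 12, 5, 8, 4 → 6
28 → 11, 9, 12, 5, 8, 4 → 6
11 → 9, 5, 8, 4 → 4
9 → 5, 8, 4 → 3
12 → 5, 8, 4 → 3
5 → 4 → 1
8 → 4 → 1
4 → none → 0
Sum: 2 + 6 + 6 + 4 + 3 + 3 + 1 + 1 + 0 = 26

There are 26 inversions.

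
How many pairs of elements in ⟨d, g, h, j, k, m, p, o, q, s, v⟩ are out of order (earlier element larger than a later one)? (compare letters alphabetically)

Sweep left to right; for each value list the smaller values that follow it:
d → none → 0
g → none → 0
h → none → 0
j → none → 0
k → none → 0
m → none → 0
p → o → 1
o → none → 0
q → none → 0
s → none → 0
v → none → 0
Sum: 0 + 0 + 0 + 0 + 0 + 0 + 1 + 0 + 0 + 0 + 0 = 1

There is 1 out-of-order pair.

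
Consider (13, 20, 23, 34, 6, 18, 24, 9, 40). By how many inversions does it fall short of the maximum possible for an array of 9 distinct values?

22 inversions short

Maximum inversions for 9 distinct elements is C(9, 2) = 9·8/2 = 36.
Current inversions — for each element, count later smaller elements:
13: 2
20: 3
23: 3
34: 4
6: 0
18: 1
24: 1
9: 0
40: 0
Current total: 2 + 3 + 3 + 4 + 0 + 1 + 1 + 0 + 0 = 14
Shortfall: 36 − 14 = 22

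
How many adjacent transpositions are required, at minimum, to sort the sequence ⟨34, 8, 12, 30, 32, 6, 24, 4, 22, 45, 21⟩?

29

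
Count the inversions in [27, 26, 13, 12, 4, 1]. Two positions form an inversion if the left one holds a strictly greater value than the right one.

15

Sweep left to right; for each value list the smaller values that follow it:
27: 5
26: 4
13: 3
12: 2
4: 1
1: 0
Sum: 5 + 4 + 3 + 2 + 1 + 0 = 15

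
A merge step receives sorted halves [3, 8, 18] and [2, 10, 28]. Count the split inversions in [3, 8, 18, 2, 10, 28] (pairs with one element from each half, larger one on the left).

Split inversions: 4

For each element r of the right run, count left-run elements greater than r:
r = 2: 3, 8, 18 → 3
r = 10: 18 → 1
r = 28: none → 0
Cross-inversions: 3 + 1 + 0 = 4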